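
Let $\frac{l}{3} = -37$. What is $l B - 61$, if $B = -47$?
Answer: $5156$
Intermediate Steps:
$l = -111$ ($l = 3 \left(-37\right) = -111$)
$l B - 61 = \left(-111\right) \left(-47\right) - 61 = 5217 - 61 = 5156$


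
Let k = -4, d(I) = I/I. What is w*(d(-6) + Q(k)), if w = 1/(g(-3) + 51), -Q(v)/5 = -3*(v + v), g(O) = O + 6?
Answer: -119/54 ≈ -2.2037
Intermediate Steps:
d(I) = 1
g(O) = 6 + O
Q(v) = 30*v (Q(v) = -(-15)*(v + v) = -(-15)*2*v = -(-30)*v = 30*v)
w = 1/54 (w = 1/((6 - 3) + 51) = 1/(3 + 51) = 1/54 ≈ 0.018519)
w*(d(-6) + Q(k)) = (1 + 30*(-4))/54 = (1 - 120)/54 = (1/54)*(-119) = -119/54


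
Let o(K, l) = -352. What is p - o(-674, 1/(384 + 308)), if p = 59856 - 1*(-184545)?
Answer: 244753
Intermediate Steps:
p = 244401 (p = 59856 + 184545 = 244401)
p - o(-674, 1/(384 + 308)) = 244401 - 1*(-352) = 244401 + 352 = 244753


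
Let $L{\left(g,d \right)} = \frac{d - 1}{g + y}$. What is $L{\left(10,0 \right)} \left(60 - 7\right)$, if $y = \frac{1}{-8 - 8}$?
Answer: $- \frac{16}{3} \approx -5.3333$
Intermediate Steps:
$y = - \frac{1}{16}$ ($y = \frac{1}{-16} = - \frac{1}{16} \approx -0.0625$)
$L{\left(g,d \right)} = \frac{-1 + d}{- \frac{1}{16} + g}$ ($L{\left(g,d \right)} = \frac{d - 1}{g - \frac{1}{16}} = \frac{-1 + d}{- \frac{1}{16} + g}$)
$L{\left(10,0 \right)} \left(60 - 7\right) = \frac{16 \left(-1 + 0\right)}{-1 + 16 \cdot 10} \left(60 - 7\right) = 16 \frac{1}{-1 + 160} \left(-1\right) 53 = 16 \cdot \frac{1}{159} \left(-1\right) 53 = \left(- \frac{16}{159}\right) 53 = - \frac{16}{3}$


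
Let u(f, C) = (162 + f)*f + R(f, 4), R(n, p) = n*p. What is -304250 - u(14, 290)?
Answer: -306770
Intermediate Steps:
u(f, C) = 4*f + f*(162 + f) (u(f, C) = (162 + f)*f + f*4 = f*(162 + f) + 4*f = 4*f + f*(162 + f))
-304250 - u(14, 290) = -304250 - 14*(166 + 14) = -304250 - 14*180 = -304250 - 1*2520 = -304250 - 2520 = -306770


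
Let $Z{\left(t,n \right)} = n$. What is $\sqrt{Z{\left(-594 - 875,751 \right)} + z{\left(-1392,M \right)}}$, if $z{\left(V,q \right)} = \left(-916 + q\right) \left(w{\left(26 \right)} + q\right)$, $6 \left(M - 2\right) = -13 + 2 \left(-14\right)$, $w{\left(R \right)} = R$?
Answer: $\frac{i \sqrt{674639}}{6} \approx 136.89 i$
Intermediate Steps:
$M = - \frac{29}{6}$ ($M = 2 + \frac{-13 + 2 \left(-14\right)}{6} = 2 + \frac{-13 - 28}{6} = 2 + \frac{1}{6} \left(-41\right) = 2 - \frac{41}{6} = - \frac{29}{6} \approx -4.8333$)
$z{\left(V,q \right)} = \left(-916 + q\right) \left(26 + q\right)$
$\sqrt{Z{\left(-594 - 875,751 \right)} + z{\left(-1392,M \right)}} = \sqrt{751 - \left(\frac{58543}{3} - \frac{841}{36}\right)} = \sqrt{751 + \left(-23816 + \frac{841}{36} + \frac{12905}{3}\right)} = \sqrt{751 - \frac{701675}{36}} = \sqrt{- \frac{674639}{36}} = \frac{i \sqrt{674639}}{6}$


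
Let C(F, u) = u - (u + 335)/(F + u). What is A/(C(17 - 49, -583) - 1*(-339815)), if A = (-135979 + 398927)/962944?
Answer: 40428255/50224133469952 ≈ 8.0496e-7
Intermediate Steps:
C(F, u) = u - (335 + u)/(F + u)
A = 65737/240736 (A = 262948*(1/962944) = 65737/240736 ≈ 0.27307)
A/(C(17 - 49, -583) - 1*(-339815)) = 65737/(240736*((-335 + (-583)² - 1*(-583) + (17 - 49)*(-583))/((17 - 49) - 583) - 1*(-339815))) = 65737/(240736*((-335 + 339889 + 583 - 32*(-583))/(-32 - 583) + 339815)) = 65737/(240736*((-335 + 339889 + 583 + 18656)/(-615) + 339815)) = 65737/(240736*(-1/615*358793 + 339815)) = 65737/(240736*(-358793/615 + 339815)) = 65737/(240736*(208627432/615)) = (65737/240736)*(615/208627432) = 40428255/50224133469952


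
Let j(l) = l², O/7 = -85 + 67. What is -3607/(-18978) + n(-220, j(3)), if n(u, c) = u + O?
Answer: -6562781/18978 ≈ -345.81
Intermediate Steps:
O = -126 (O = 7*(-85 + 67) = 7*(-18) = -126)
n(u, c) = -126 + u (n(u, c) = u - 126 = -126 + u)
-3607/(-18978) + n(-220, j(3)) = -3607/(-18978) + (-126 - 220) = -3607*(-1/18978) - 346 = 3607/18978 - 346 = -6562781/18978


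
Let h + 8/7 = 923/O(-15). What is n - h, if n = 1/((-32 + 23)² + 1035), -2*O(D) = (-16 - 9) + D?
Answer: -439486/9765 ≈ -45.006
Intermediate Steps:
O(D) = 25/2 - D/2 (O(D) = -((-16 - 9) + D)/2 = -(-25 + D)/2 = 25/2 - D/2)
n = 1/1116 (n = 1/((-9)² + 1035) = 1/(81 + 1035) = 1/1116 ≈ 0.00089606)
h = 6301/140 (h = -8/7 + 923/(25/2 - ½*(-15)) = -8/7 + 923/(25/2 + 15/2) = -8/7 + 923/20 = 6301/140 ≈ 45.007)
n - h = 1/1116 - 1*6301/140 = 1/1116 - 6301/140 = -439486/9765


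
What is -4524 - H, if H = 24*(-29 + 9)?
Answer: -4044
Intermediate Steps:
H = -480 (H = 24*(-20) = -480)
-4524 - H = -4524 - 1*(-480) = -4524 + 480 = -4044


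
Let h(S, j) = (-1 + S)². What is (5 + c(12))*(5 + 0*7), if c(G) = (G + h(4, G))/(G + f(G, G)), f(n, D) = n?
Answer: 235/8 ≈ 29.375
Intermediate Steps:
c(G) = (9 + G)/(2*G) (c(G) = (G + (-1 + 4)²)/(G + G) = (G + 3²)/((2*G)) = (G + 9)*(1/(2*G)) = (9 + G)*(1/(2*G)) = (9 + G)/(2*G))
(5 + c(12))*(5 + 0*7) = (5 + (½)*(9 + 12)/12)*(5 + 0*7) = (5 + (½)*(1/12)*21)*(5 + 0) = (5 + 7/8)*5 = (47/8)*5 = 235/8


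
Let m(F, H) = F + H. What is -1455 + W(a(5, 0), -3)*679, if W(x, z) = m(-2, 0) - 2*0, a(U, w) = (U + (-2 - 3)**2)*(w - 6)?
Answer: -2813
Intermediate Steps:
a(U, w) = (-6 + w)*(25 + U) (a(U, w) = (U + (-5)**2)*(-6 + w) = (U + 25)*(-6 + w) = (25 + U)*(-6 + w) = (-6 + w)*(25 + U))
W(x, z) = -2 (W(x, z) = (-2 + 0) - 2*0 = -2 + 0 = -2)
-1455 + W(a(5, 0), -3)*679 = -1455 - 2*679 = -1455 - 1358 = -2813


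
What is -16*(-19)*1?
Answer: 304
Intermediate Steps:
-16*(-19)*1 = 304*1 = 304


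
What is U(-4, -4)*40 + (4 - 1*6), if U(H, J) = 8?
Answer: 318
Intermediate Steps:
U(-4, -4)*40 + (4 - 1*6) = 8*40 + (4 - 1*6) = 320 + (4 - 6) = 320 - 2 = 318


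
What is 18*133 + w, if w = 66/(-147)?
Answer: 117284/49 ≈ 2393.6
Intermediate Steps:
w = -22/49 (w = 66*(-1/147) = -22/49 ≈ -0.44898)
18*133 + w = 18*133 - 22/49 = 2394 - 22/49 = 117284/49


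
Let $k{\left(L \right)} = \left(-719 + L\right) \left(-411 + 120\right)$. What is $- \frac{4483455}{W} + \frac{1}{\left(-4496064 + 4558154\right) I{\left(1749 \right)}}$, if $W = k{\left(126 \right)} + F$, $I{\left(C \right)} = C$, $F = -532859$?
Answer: $\frac{243441317150923}{19563245920680} \approx 12.444$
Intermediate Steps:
$k{\left(L \right)} = 209229 - 291 L$ ($k{\left(L \right)} = \left(-719 + L\right) \left(-291\right) = 209229 - 291 L$)
$W = -360296$ ($W = \left(209229 - 36666\right) - 532859 = 172563 - 532859 = -360296$)
$- \frac{4483455}{W} + \frac{1}{\left(-4496064 + 4558154\right) I{\left(1749 \right)}} = - \frac{4483455}{-360296} + \frac{1}{\left(-4496064 + 4558154\right) 1749} = \left(-4483455\right) \left(- \frac{1}{360296}\right) + \frac{1}{62090} \cdot \frac{1}{1749} = \frac{4483455}{360296} + \frac{1}{62090} \cdot \frac{1}{1749} = \frac{4483455}{360296} + \frac{1}{108595410} = \frac{243441317150923}{19563245920680}$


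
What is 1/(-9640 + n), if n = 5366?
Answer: -1/4274 ≈ -0.00023397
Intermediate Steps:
1/(-9640 + n) = 1/(-9640 + 5366) = 1/(-4274) = -1/4274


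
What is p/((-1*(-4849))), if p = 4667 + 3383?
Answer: 8050/4849 ≈ 1.6601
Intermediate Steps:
p = 8050
p/((-1*(-4849))) = 8050/((-1*(-4849))) = 8050/4849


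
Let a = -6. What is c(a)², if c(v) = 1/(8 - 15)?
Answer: 1/49 ≈ 0.020408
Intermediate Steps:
c(v) = -⅐ (c(v) = 1/(-7) = -⅐)
c(a)² = (-⅐)² = 1/49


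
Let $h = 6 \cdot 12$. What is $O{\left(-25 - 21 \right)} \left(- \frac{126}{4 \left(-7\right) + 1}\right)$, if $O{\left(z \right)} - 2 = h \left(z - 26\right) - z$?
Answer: $-23968$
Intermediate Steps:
$h = 72$
$O{\left(z \right)} = -1870 + 71 z$ ($O{\left(z \right)} = 2 - \left(z - 72 \left(z - 26\right)\right) = 2 - \left(z - 72 \left(-26 + z\right)\right) = 2 + \left(\left(-1872 + 72 z\right) - z\right) = 2 + \left(-1872 + 71 z\right) = -1870 + 71 z$)
$O{\left(-25 - 21 \right)} \left(- \frac{126}{4 \left(-7\right) + 1}\right) = \left(-1870 + 71 \left(-25 - 21\right)\right) \left(- \frac{126}{4 \left(-7\right) + 1}\right) = \left(-1870 + 71 \left(-46\right)\right) \left(- \frac{126}{-28 + 1}\right) = \left(-1870 - 3266\right) \left(- \frac{126}{-27}\right) = - 5136 \left(\left(-126\right) \left(- \frac{1}{27}\right)\right) = \left(-5136\right) \frac{14}{3} = -23968$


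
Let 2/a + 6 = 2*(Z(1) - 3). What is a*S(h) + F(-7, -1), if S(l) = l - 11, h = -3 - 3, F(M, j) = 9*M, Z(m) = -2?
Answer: -487/8 ≈ -60.875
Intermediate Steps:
h = -6
a = -1/8 (a = 2/(-6 + 2*(-2 - 3)) = 2/(-6 + 2*(-5)) = 2/(-6 - 10) = 2/(-16) = 2*(-1/16) = -1/8 ≈ -0.12500)
S(l) = -11 + l
a*S(h) + F(-7, -1) = -(-11 - 6)/8 + 9*(-7) = -1/8*(-17) - 63 = 17/8 - 63 = -487/8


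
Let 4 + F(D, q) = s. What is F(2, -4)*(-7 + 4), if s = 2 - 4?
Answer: 18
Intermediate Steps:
s = -2
F(D, q) = -6 (F(D, q) = -4 - 2 = -6)
F(2, -4)*(-7 + 4) = -6*(-7 + 4) = -6*(-3) = 18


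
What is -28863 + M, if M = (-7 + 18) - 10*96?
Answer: -29812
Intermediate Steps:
M = -949 (M = 11 - 960 = -949)
-28863 + M = -28863 - 949 = -29812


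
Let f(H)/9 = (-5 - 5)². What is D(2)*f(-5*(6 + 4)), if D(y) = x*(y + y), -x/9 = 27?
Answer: -874800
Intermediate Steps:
x = -243 (x = -9*27 = -243)
D(y) = -486*y (D(y) = -243*(y + y) = -486*y)
f(H) = 900 (f(H) = 9*(-5 - 5)² = 9*(-10)² = 9*100 = 900)
D(2)*f(-5*(6 + 4)) = -486*2*900 = -972*900 = -874800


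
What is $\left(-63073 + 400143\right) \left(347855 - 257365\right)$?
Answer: $30501464300$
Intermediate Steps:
$\left(-63073 + 400143\right) \left(347855 - 257365\right) = 337070 \cdot 90490 = 30501464300$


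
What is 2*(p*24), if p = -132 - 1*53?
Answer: -8880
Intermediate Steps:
p = -185 (p = -132 - 53 = -185)
2*(p*24) = 2*(-185*24) = 2*(-4440) = -8880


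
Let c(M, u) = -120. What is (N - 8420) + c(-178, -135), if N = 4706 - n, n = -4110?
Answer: 276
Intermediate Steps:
N = 8816 (N = 4706 - 1*(-4110) = 4706 + 4110 = 8816)
(N - 8420) + c(-178, -135) = (8816 - 8420) - 120 = 396 - 120 = 276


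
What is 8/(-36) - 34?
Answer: -308/9 ≈ -34.222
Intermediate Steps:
8/(-36) - 34 = -1/36*8 - 34 = -2/9 - 34 = -308/9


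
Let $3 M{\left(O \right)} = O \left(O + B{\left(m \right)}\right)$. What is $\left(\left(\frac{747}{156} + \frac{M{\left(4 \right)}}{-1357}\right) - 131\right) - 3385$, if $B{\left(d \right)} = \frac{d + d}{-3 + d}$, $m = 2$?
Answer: $- \frac{182583}{52} \approx -3511.2$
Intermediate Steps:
$B{\left(d \right)} = \frac{2 d}{-3 + d}$
$M{\left(O \right)} = \frac{O \left(-4 + O\right)}{3}$ ($M{\left(O \right)} = \frac{O \left(O + 2 \cdot 2 \frac{1}{-3 + 2}\right)}{3} = \frac{O \left(O + 2 \cdot 2 \frac{1}{-1}\right)}{3} = \frac{O \left(O + 2 \cdot 2 \left(-1\right)\right)}{3} = \frac{O \left(O - 4\right)}{3} = \frac{O \left(-4 + O\right)}{3}$)
$\left(\left(\frac{747}{156} + \frac{M{\left(4 \right)}}{-1357}\right) - 131\right) - 3385 = \left(\left(\frac{747}{156} + \frac{\frac{1}{3} \cdot 4 \left(-4 + 4\right)}{-1357}\right) - 131\right) - 3385 = \left(\left(747 \cdot \frac{1}{156} + \frac{1}{3} \cdot 4 \cdot 0 \left(- \frac{1}{1357}\right)\right) - 131\right) - 3385 = \left(\left(\frac{249}{52} + 0 \left(- \frac{1}{1357}\right)\right) - 131\right) - 3385 = \left(\left(\frac{249}{52} + 0\right) - 131\right) - 3385 = \left(\frac{249}{52} - 131\right) - 3385 = - \frac{6563}{52} - 3385 = - \frac{182583}{52}$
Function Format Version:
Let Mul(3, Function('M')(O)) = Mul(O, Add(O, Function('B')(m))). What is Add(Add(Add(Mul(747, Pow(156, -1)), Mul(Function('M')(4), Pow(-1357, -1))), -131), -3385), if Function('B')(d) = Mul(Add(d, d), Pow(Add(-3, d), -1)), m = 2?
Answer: Rational(-182583, 52) ≈ -3511.2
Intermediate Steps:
Function('B')(d) = Mul(2, d, Pow(Add(-3, d), -1)) (Function('B')(d) = Mul(Mul(2, d), Pow(Add(-3, d), -1)) = Mul(2, d, Pow(Add(-3, d), -1)))
Function('M')(O) = Mul(Rational(1, 3), O, Add(-4, O)) (Function('M')(O) = Mul(Rational(1, 3), Mul(O, Add(O, Mul(2, 2, Pow(Add(-3, 2), -1))))) = Mul(Rational(1, 3), Mul(O, Add(O, Mul(2, 2, Pow(-1, -1))))) = Mul(Rational(1, 3), Mul(O, Add(O, Mul(2, 2, -1)))) = Mul(Rational(1, 3), Mul(O, Add(O, -4))) = Mul(Rational(1, 3), Mul(O, Add(-4, O))) = Mul(Rational(1, 3), O, Add(-4, O)))
Add(Add(Add(Mul(747, Pow(156, -1)), Mul(Function('M')(4), Pow(-1357, -1))), -131), -3385) = Add(Add(Add(Mul(747, Pow(156, -1)), Mul(Mul(Rational(1, 3), 4, Add(-4, 4)), Pow(-1357, -1))), -131), -3385) = Add(Add(Add(Mul(747, Rational(1, 156)), Mul(Mul(Rational(1, 3), 4, 0), Rational(-1, 1357))), -131), -3385) = Add(Add(Add(Rational(249, 52), Mul(0, Rational(-1, 1357))), -131), -3385) = Add(Add(Add(Rational(249, 52), 0), -131), -3385) = Add(Add(Rational(249, 52), -131), -3385) = Add(Rational(-6563, 52), -3385) = Rational(-182583, 52)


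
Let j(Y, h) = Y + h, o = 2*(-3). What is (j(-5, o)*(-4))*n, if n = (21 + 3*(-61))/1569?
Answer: -2376/523 ≈ -4.5430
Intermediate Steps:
o = -6
n = -54/523 (n = (21 - 183)*(1/1569) = -162*1/1569 = -54/523 ≈ -0.10325)
(j(-5, o)*(-4))*n = ((-5 - 6)*(-4))*(-54/523) = -11*(-4)*(-54/523) = 44*(-54/523) = -2376/523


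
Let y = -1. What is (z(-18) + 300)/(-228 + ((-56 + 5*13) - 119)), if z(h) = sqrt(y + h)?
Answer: -150/169 - I*sqrt(19)/338 ≈ -0.88757 - 0.012896*I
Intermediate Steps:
z(h) = sqrt(-1 + h)
(z(-18) + 300)/(-228 + ((-56 + 5*13) - 119)) = (sqrt(-1 - 18) + 300)/(-228 + ((-56 + 5*13) - 119)) = (sqrt(-19) + 300)/(-228 + ((-56 + 65) - 119)) = (I*sqrt(19) + 300)/(-228 + (9 - 119)) = (300 + I*sqrt(19))/(-228 - 110) = (300 + I*sqrt(19))/(-338) = (300 + I*sqrt(19))*(-1/338) = -150/169 - I*sqrt(19)/338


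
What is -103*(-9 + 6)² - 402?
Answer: -1329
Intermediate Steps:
-103*(-9 + 6)² - 402 = -103*(-3)² - 402 = -103*9 - 402 = -927 - 402 = -1329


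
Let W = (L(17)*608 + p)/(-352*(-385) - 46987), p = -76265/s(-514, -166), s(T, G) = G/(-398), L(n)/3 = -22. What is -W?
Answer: 18507359/7348239 ≈ 2.5186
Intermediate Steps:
L(n) = -66 (L(n) = 3*(-22) = -66)
s(T, G) = -G/398 (s(T, G) = G*(-1/398) = -G/398)
p = -15176735/83 (p = -76265/((-1/398*(-166))) = -76265/83/199 = -76265*199/83 = -15176735/83 ≈ -1.8285e+5)
W = -18507359/7348239 (W = (-66*608 - 15176735/83)/(-352*(-385) - 46987) = (-40128 - 15176735/83)/(135520 - 46987) = -18507359/83/88533 = -18507359/83*1/88533 = -18507359/7348239 ≈ -2.5186)
-W = -1*(-18507359/7348239) = 18507359/7348239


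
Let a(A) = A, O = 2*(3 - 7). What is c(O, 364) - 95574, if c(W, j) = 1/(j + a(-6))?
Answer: -34215491/358 ≈ -95574.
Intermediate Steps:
O = -8 (O = 2*(-4) = -8)
c(W, j) = 1/(-6 + j) (c(W, j) = 1/(j - 6) = 1/(-6 + j))
c(O, 364) - 95574 = 1/(-6 + 364) - 95574 = 1/358 - 95574 = -34215491/358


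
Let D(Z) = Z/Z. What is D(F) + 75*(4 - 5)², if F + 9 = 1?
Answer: 76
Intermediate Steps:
F = -8 (F = -9 + 1 = -8)
D(Z) = 1
D(F) + 75*(4 - 5)² = 1 + 75*(4 - 5)² = 1 + 75*(-1)² = 1 + 75*1 = 1 + 75 = 76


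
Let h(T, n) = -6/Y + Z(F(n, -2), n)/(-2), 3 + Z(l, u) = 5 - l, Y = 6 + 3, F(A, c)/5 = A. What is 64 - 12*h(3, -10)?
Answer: 384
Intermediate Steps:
F(A, c) = 5*A
Y = 9
Z(l, u) = 2 - l (Z(l, u) = -3 + (5 - l) = 2 - l)
h(T, n) = -5/3 + 5*n/2 (h(T, n) = -6/9 + (2 - 5*n)/(-2) = -6*⅑ + (2 - 5*n)*(-½) = -⅔ + (-1 + 5*n/2) = -5/3 + 5*n/2)
64 - 12*h(3, -10) = 64 - 12*(-5/3 + (5/2)*(-10)) = 64 - 12*(-5/3 - 25) = 64 - 12*(-80/3) = 64 + 320 = 384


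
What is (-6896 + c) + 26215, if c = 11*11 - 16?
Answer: 19424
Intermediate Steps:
c = 105 (c = 121 - 16 = 105)
(-6896 + c) + 26215 = (-6896 + 105) + 26215 = -6791 + 26215 = 19424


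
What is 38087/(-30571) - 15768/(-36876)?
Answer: -76871057/93944683 ≈ -0.81826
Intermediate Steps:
38087/(-30571) - 15768/(-36876) = 38087*(-1/30571) - 15768*(-1/36876) = -38087/30571 + 1314/3073 = -76871057/93944683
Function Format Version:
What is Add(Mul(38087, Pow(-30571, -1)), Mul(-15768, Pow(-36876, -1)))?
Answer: Rational(-76871057, 93944683) ≈ -0.81826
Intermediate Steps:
Add(Mul(38087, Pow(-30571, -1)), Mul(-15768, Pow(-36876, -1))) = Add(Mul(38087, Rational(-1, 30571)), Mul(-15768, Rational(-1, 36876))) = Add(Rational(-38087, 30571), Rational(1314, 3073)) = Rational(-76871057, 93944683)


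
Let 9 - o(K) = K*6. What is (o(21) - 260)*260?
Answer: -98020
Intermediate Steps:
o(K) = 9 - 6*K (o(K) = 9 - K*6 = 9 - 6*K)
(o(21) - 260)*260 = ((9 - 6*21) - 260)*260 = ((9 - 126) - 260)*260 = (-117 - 260)*260 = -377*260 = -98020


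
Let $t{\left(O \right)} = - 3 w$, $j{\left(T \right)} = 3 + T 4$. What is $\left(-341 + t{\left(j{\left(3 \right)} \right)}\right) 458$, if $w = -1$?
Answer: $-154804$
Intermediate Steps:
$j{\left(T \right)} = 3 + 4 T$
$t{\left(O \right)} = 3$ ($t{\left(O \right)} = \left(-3\right) \left(-1\right) = 3$)
$\left(-341 + t{\left(j{\left(3 \right)} \right)}\right) 458 = \left(-341 + 3\right) 458 = \left(-338\right) 458 = -154804$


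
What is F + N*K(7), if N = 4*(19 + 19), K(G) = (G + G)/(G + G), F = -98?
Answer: 54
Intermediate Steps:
K(G) = 1 (K(G) = (2*G)/((2*G)) = (2*G)*(1/(2*G)) = 1)
N = 152 (N = 4*38 = 152)
F + N*K(7) = -98 + 152*1 = -98 + 152 = 54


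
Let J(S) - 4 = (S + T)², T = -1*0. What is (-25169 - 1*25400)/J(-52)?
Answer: -50569/2708 ≈ -18.674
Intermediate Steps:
T = 0
J(S) = 4 + S² (J(S) = 4 + (S + 0)² = 4 + S²)
(-25169 - 1*25400)/J(-52) = (-25169 - 1*25400)/(4 + (-52)²) = (-25169 - 25400)/(4 + 2704) = -50569/2708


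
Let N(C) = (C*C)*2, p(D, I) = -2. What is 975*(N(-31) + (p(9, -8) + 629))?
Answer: 2485275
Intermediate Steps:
N(C) = 2*C² (N(C) = C²*2 = 2*C²)
975*(N(-31) + (p(9, -8) + 629)) = 975*(2*(-31)² + (-2 + 629)) = 975*(2*961 + 627) = 975*(1922 + 627) = 975*2549 = 2485275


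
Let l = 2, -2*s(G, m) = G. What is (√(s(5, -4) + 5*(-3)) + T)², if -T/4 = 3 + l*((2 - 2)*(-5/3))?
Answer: (24 - I*√70)²/4 ≈ 126.5 - 100.4*I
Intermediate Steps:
s(G, m) = -G/2
T = -12 (T = -4*(3 + 2*((2 - 2)*(-5/3))) = -4*(3 + 2*(0*(-5*⅓))) = -4*(3 + 2*(0*(-5/3))) = -4*(3 + 2*0) = -4*(3 + 0) = -4*3 = -12)
(√(s(5, -4) + 5*(-3)) + T)² = (√(-½*5 + 5*(-3)) - 12)² = (√(-5/2 - 15) - 12)² = (√(-35/2) - 12)² = (I*√70/2 - 12)² = (-12 + I*√70/2)²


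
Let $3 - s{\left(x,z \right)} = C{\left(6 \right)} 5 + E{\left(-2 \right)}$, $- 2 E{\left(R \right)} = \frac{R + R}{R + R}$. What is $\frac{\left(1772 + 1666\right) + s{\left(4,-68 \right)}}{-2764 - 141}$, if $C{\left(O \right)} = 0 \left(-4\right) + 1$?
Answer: $- \frac{6873}{5810} \approx -1.183$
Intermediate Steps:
$C{\left(O \right)} = 1$ ($C{\left(O \right)} = 0 + 1 = 1$)
$E{\left(R \right)} = - \frac{1}{2}$ ($E{\left(R \right)} = - \frac{\left(R + R\right) \frac{1}{R + R}}{2} = - \frac{2 R \frac{1}{2 R}}{2} = \left(- \frac{1}{2}\right) 1 = - \frac{1}{2}$)
$s{\left(x,z \right)} = - \frac{3}{2}$ ($s{\left(x,z \right)} = 3 - \left(1 \cdot 5 - \frac{1}{2}\right) = 3 - \left(5 - \frac{1}{2}\right) = 3 - \frac{9}{2} = - \frac{3}{2}$)
$\frac{\left(1772 + 1666\right) + s{\left(4,-68 \right)}}{-2764 - 141} = \frac{\left(1772 + 1666\right) - \frac{3}{2}}{-2764 - 141} = \frac{3438 - \frac{3}{2}}{-2905} = \frac{6873}{2} \left(- \frac{1}{2905}\right) = - \frac{6873}{5810}$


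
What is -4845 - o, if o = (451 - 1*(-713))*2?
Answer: -7173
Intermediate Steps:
o = 2328 (o = (451 + 713)*2 = 1164*2 = 2328)
-4845 - o = -4845 - 1*2328 = -4845 - 2328 = -7173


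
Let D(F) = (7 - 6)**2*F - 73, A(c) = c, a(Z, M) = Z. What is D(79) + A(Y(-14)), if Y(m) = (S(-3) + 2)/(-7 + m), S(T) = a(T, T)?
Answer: 127/21 ≈ 6.0476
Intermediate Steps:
S(T) = T
Y(m) = -1/(-7 + m) (Y(m) = (-3 + 2)/(-7 + m) = -1/(-7 + m))
D(F) = -73 + F (D(F) = 1**2*F - 73 = 1*F - 73 = F - 73 = -73 + F)
D(79) + A(Y(-14)) = (-73 + 79) - 1/(-7 - 14) = 6 - 1/(-21) = 6 - 1*(-1/21) = 6 + 1/21 = 127/21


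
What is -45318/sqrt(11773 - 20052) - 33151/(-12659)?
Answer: 33151/12659 + 45318*I*sqrt(8279)/8279 ≈ 2.6188 + 498.06*I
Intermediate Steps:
-45318/sqrt(11773 - 20052) - 33151/(-12659) = -45318*(-I*sqrt(8279)/8279) - 33151*(-1/12659) = -45318*(-I*sqrt(8279)/8279) + 33151/12659 = -(-45318)*I*sqrt(8279)/8279 + 33151/12659 = 45318*I*sqrt(8279)/8279 + 33151/12659 = 33151/12659 + 45318*I*sqrt(8279)/8279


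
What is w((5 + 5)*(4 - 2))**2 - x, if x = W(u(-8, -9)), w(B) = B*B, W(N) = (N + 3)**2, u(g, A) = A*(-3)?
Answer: 159100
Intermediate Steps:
u(g, A) = -3*A
W(N) = (3 + N)**2
w(B) = B**2
x = 900 (x = (3 - 3*(-9))**2 = (3 + 27)**2 = 30**2 = 900)
w((5 + 5)*(4 - 2))**2 - x = (((5 + 5)*(4 - 2))**2)**2 - 1*900 = ((10*2)**2)**2 - 900 = (20**2)**2 - 900 = 400**2 - 900 = 160000 - 900 = 159100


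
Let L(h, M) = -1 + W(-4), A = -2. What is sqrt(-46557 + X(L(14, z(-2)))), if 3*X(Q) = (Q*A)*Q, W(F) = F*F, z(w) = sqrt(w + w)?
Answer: I*sqrt(46707) ≈ 216.12*I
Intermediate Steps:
z(w) = sqrt(2)*sqrt(w) (z(w) = sqrt(2*w) = sqrt(2)*sqrt(w))
W(F) = F**2
L(h, M) = 15 (L(h, M) = -1 + (-4)**2 = -1 + 16 = 15)
X(Q) = -2*Q**2/3 (X(Q) = ((Q*(-2))*Q)/3 = ((-2*Q)*Q)/3 = (-2*Q**2)/3 = -2*Q**2/3)
sqrt(-46557 + X(L(14, z(-2)))) = sqrt(-46557 - 2/3*15**2) = sqrt(-46557 - 2/3*225) = sqrt(-46557 - 150) = sqrt(-46707) = I*sqrt(46707)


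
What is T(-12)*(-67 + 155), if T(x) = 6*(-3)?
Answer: -1584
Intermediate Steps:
T(x) = -18
T(-12)*(-67 + 155) = -18*(-67 + 155) = -18*88 = -1584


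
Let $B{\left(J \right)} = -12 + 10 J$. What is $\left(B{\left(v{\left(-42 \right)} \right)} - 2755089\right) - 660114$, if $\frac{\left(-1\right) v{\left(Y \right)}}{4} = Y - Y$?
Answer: $-3415215$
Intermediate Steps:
$v{\left(Y \right)} = 0$ ($v{\left(Y \right)} = - 4 \left(Y - Y\right) = \left(-4\right) 0 = 0$)
$\left(B{\left(v{\left(-42 \right)} \right)} - 2755089\right) - 660114 = \left(\left(-12 + 10 \cdot 0\right) - 2755089\right) - 660114 = \left(\left(-12 + 0\right) - 2755089\right) - 660114 = \left(-12 - 2755089\right) - 660114 = -2755101 - 660114 = -3415215$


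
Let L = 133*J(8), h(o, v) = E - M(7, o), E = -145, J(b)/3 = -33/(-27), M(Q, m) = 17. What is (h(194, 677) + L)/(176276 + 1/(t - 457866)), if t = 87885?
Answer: 120490479/65218770755 ≈ 0.0018475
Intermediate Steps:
J(b) = 11/3 (J(b) = 3*(-33/(-27)) = 3*(-33*(-1/27)) = 3*(11/9) = 11/3)
h(o, v) = -162 (h(o, v) = -145 - 1*17 = -145 - 17 = -162)
L = 1463/3 (L = 133*(11/3) = 1463/3 ≈ 487.67)
(h(194, 677) + L)/(176276 + 1/(t - 457866)) = (-162 + 1463/3)/(176276 + 1/(87885 - 457866)) = 977/(3*(176276 + 1/(-369981))) = 977/(3*(176276 - 1/369981)) = 977/(3*(65218770755/369981)) = (977/3)*(369981/65218770755) = 120490479/65218770755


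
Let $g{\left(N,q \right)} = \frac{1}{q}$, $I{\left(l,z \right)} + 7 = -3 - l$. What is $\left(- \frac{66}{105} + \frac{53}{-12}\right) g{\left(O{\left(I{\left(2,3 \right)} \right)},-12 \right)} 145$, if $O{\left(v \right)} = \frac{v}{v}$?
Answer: $\frac{61451}{1008} \approx 60.963$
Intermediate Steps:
$I{\left(l,z \right)} = -10 - l$ ($I{\left(l,z \right)} = -7 - \left(3 + l\right) = -10 - l$)
$O{\left(v \right)} = 1$
$\left(- \frac{66}{105} + \frac{53}{-12}\right) g{\left(O{\left(I{\left(2,3 \right)} \right)},-12 \right)} 145 = \frac{- \frac{66}{105} + \frac{53}{-12}}{-12} \cdot 145 = \left(\left(-66\right) \frac{1}{105} + 53 \left(- \frac{1}{12}\right)\right) \left(- \frac{1}{12}\right) 145 = \left(- \frac{22}{35} - \frac{53}{12}\right) \left(- \frac{1}{12}\right) 145 = \left(- \frac{2119}{420}\right) \left(- \frac{1}{12}\right) 145 = \frac{2119}{5040} \cdot 145 = \frac{61451}{1008}$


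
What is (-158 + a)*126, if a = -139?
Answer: -37422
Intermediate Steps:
(-158 + a)*126 = (-158 - 139)*126 = -297*126 = -37422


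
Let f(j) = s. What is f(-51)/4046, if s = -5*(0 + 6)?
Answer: -15/2023 ≈ -0.0074147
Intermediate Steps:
s = -30 (s = -5*6 = -30)
f(j) = -30
f(-51)/4046 = -30/4046 = -30*1/4046 = -15/2023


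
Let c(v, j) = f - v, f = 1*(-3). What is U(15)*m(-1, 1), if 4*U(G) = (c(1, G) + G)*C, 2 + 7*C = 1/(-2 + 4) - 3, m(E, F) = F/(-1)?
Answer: 99/56 ≈ 1.7679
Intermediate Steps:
m(E, F) = -F (m(E, F) = F*(-1) = -F)
f = -3
C = -9/14 (C = -2/7 + (1/(-2 + 4) - 3)/7 = -2/7 + (1/2 - 3)/7 = -2/7 + (½ - 3)/7 = -2/7 + (⅐)*(-5/2) = -2/7 - 5/14 = -9/14 ≈ -0.64286)
c(v, j) = -3 - v
U(G) = 9/14 - 9*G/56 (U(G) = (((-3 - 1*1) + G)*(-9/14))/4 = (((-3 - 1) + G)*(-9/14))/4 = ((-4 + G)*(-9/14))/4 = (18/7 - 9*G/14)/4 = 9/14 - 9*G/56)
U(15)*m(-1, 1) = (9/14 - 9/56*15)*(-1*1) = (9/14 - 135/56)*(-1) = -99/56*(-1) = 99/56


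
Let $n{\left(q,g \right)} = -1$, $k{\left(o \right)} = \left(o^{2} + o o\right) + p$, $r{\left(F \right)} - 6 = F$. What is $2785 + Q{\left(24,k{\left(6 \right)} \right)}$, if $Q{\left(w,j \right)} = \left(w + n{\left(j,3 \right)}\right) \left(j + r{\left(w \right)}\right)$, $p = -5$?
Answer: $5016$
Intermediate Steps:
$r{\left(F \right)} = 6 + F$
$k{\left(o \right)} = -5 + 2 o^{2}$ ($k{\left(o \right)} = \left(o^{2} + o o\right) - 5 = \left(o^{2} + o^{2}\right) - 5 = 2 o^{2} - 5 = -5 + 2 o^{2}$)
$Q{\left(w,j \right)} = \left(-1 + w\right) \left(6 + j + w\right)$ ($Q{\left(w,j \right)} = \left(w - 1\right) \left(j + \left(6 + w\right)\right) = \left(-1 + w\right) \left(6 + j + w\right)$)
$2785 + Q{\left(24,k{\left(6 \right)} \right)} = 2785 - \left(25 + 72 - 24 \left(6 + 24\right) - \left(-5 + 2 \cdot 6^{2}\right) 24\right) = 2785 - \left(-695 + 72 - \left(-5 + 2 \cdot 36\right) 24\right) = 2785 - \left(-623 - \left(-5 + 72\right) 24\right) = 2785 - -2231 = 2785 + 2231 = 5016$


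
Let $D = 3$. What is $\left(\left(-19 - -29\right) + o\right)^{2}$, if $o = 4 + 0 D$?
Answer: $196$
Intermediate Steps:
$o = 4$ ($o = 4 + 0 \cdot 3 = 4 + 0 = 4$)
$\left(\left(-19 - -29\right) + o\right)^{2} = \left(\left(-19 - -29\right) + 4\right)^{2} = \left(\left(-19 + 29\right) + 4\right)^{2} = \left(10 + 4\right)^{2} = 14^{2} = 196$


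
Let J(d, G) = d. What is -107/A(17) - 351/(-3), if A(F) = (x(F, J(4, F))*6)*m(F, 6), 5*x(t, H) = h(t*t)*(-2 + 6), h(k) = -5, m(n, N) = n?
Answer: 47843/408 ≈ 117.26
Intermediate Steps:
x(t, H) = -4 (x(t, H) = (-5*(-2 + 6))/5 = (-5*4)/5 = (⅕)*(-20) = -4)
A(F) = -24*F (A(F) = (-4*6)*F = -24*F)
-107/A(17) - 351/(-3) = -107/((-24*17)) - 351/(-3) = -107/(-408) - 351*(-⅓) = -107*(-1/408) + 117 = 107/408 + 117 = 47843/408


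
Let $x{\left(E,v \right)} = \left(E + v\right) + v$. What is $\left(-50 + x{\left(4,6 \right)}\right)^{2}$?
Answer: $1156$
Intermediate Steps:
$x{\left(E,v \right)} = E + 2 v$
$\left(-50 + x{\left(4,6 \right)}\right)^{2} = \left(-50 + \left(4 + 2 \cdot 6\right)\right)^{2} = \left(-50 + \left(4 + 12\right)\right)^{2} = \left(-50 + 16\right)^{2} = \left(-34\right)^{2} = 1156$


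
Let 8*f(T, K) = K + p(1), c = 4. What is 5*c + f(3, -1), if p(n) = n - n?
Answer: 159/8 ≈ 19.875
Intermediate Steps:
p(n) = 0
f(T, K) = K/8 (f(T, K) = (K + 0)/8 = K/8)
5*c + f(3, -1) = 5*4 + (⅛)*(-1) = 20 - ⅛ = 159/8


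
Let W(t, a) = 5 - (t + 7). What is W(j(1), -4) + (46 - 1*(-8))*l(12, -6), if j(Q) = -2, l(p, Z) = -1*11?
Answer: -594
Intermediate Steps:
l(p, Z) = -11
W(t, a) = -2 - t (W(t, a) = 5 - (7 + t) = 5 + (-7 - t) = -2 - t)
W(j(1), -4) + (46 - 1*(-8))*l(12, -6) = (-2 - 1*(-2)) + (46 - 1*(-8))*(-11) = (-2 + 2) + (46 + 8)*(-11) = 0 + 54*(-11) = 0 - 594 = -594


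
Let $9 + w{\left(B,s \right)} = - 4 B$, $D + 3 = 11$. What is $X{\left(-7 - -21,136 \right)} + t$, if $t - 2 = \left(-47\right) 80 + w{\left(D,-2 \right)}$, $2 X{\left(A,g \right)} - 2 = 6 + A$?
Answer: $-3788$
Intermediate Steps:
$D = 8$ ($D = -3 + 11 = 8$)
$w{\left(B,s \right)} = -9 - 4 B$
$X{\left(A,g \right)} = 4 + \frac{A}{2}$ ($X{\left(A,g \right)} = 1 + \frac{6 + A}{2} = 1 + \left(3 + \frac{A}{2}\right) = 4 + \frac{A}{2}$)
$t = -3799$ ($t = 2 - 3801 = -3799$)
$X{\left(-7 - -21,136 \right)} + t = \left(4 + \frac{-7 - -21}{2}\right) - 3799 = \left(4 + \frac{-7 + 21}{2}\right) - 3799 = \left(4 + \frac{1}{2} \cdot 14\right) - 3799 = \left(4 + 7\right) - 3799 = 11 - 3799 = -3788$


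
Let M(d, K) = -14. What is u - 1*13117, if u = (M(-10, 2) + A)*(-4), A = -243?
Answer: -12089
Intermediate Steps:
u = 1028 (u = (-14 - 243)*(-4) = -257*(-4) = 1028)
u - 1*13117 = 1028 - 1*13117 = 1028 - 13117 = -12089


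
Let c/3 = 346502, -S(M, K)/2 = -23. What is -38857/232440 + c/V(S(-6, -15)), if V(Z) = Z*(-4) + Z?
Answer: -3097796627/411240 ≈ -7532.8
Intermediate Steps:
S(M, K) = 46 (S(M, K) = -2*(-23) = 46)
c = 1039506 (c = 3*346502 = 1039506)
V(Z) = -3*Z (V(Z) = -4*Z + Z = -3*Z)
-38857/232440 + c/V(S(-6, -15)) = -38857/232440 + 1039506/((-3*46)) = -38857*1/232440 + 1039506/(-138) = -2989/17880 + 1039506*(-1/138) = -2989/17880 - 173251/23 = -3097796627/411240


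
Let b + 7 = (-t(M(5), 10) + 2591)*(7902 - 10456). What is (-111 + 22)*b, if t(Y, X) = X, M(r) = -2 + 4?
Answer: 586677409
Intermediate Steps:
M(r) = 2
b = -6591881 (b = -7 + (-1*10 + 2591)*(7902 - 10456) = -7 + (-10 + 2591)*(-2554) = -7 + 2581*(-2554) = -7 - 6591874 = -6591881)
(-111 + 22)*b = (-111 + 22)*(-6591881) = -89*(-6591881) = 586677409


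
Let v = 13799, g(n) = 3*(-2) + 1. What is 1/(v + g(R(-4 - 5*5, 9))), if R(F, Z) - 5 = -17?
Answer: 1/13794 ≈ 7.2495e-5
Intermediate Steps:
R(F, Z) = -12 (R(F, Z) = 5 - 17 = -12)
g(n) = -5 (g(n) = -6 + 1 = -5)
1/(v + g(R(-4 - 5*5, 9))) = 1/(13799 - 5) = 1/13794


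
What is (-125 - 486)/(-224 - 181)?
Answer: 611/405 ≈ 1.5086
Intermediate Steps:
(-125 - 486)/(-224 - 181) = -611/(-405) = -611*(-1/405) = 611/405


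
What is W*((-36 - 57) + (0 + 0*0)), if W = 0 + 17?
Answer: -1581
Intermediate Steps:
W = 17
W*((-36 - 57) + (0 + 0*0)) = 17*((-36 - 57) + (0 + 0*0)) = 17*(-93 + (0 + 0)) = 17*(-93 + 0) = 17*(-93) = -1581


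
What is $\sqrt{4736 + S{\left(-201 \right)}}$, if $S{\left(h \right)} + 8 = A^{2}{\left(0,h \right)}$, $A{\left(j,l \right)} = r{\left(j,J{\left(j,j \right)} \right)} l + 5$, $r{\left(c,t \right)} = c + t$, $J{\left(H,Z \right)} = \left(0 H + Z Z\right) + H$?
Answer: $7 \sqrt{97} \approx 68.942$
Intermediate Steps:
$J{\left(H,Z \right)} = H + Z^{2}$ ($J{\left(H,Z \right)} = \left(0 + Z^{2}\right) + H = Z^{2} + H = H + Z^{2}$)
$A{\left(j,l \right)} = 5 + l \left(j^{2} + 2 j\right)$ ($A{\left(j,l \right)} = \left(j + \left(j + j^{2}\right)\right) l + 5 = \left(j^{2} + 2 j\right) l + 5 = l \left(j^{2} + 2 j\right) + 5 = 5 + l \left(j^{2} + 2 j\right)$)
$S{\left(h \right)} = 17$ ($S{\left(h \right)} = -8 + \left(5 + 0 h \left(2 + 0\right)\right)^{2} = -8 + \left(5 + 0 h 2\right)^{2} = -8 + \left(5 + 0\right)^{2} = -8 + 5^{2} = -8 + 25 = 17$)
$\sqrt{4736 + S{\left(-201 \right)}} = \sqrt{4736 + 17} = \sqrt{4753} = 7 \sqrt{97}$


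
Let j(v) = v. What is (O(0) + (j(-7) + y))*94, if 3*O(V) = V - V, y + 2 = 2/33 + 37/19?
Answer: -412096/627 ≈ -657.25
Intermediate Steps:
y = 5/627 (y = -2 + (2/33 + 37/19) = -2 + 1259/627 = 5/627 ≈ 0.0079745)
O(V) = 0 (O(V) = (V - V)/3 = (⅓)*0 = 0)
(O(0) + (j(-7) + y))*94 = (0 + (-7 + 5/627))*94 = (0 - 4384/627)*94 = -4384/627*94 = -412096/627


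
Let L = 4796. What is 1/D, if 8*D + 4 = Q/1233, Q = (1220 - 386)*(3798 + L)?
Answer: 411/298436 ≈ 0.0013772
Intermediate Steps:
Q = 7167396 (Q = (1220 - 386)*(3798 + 4796) = 834*8594 = 7167396)
D = 298436/411 (D = -1/2 + (7167396/1233)/8 = -1/2 + (7167396*(1/1233))/8 = -1/2 + (1/8)*(2389132/411) = -1/2 + 597283/822 = 298436/411 ≈ 726.12)
1/D = 1/(298436/411) = 411/298436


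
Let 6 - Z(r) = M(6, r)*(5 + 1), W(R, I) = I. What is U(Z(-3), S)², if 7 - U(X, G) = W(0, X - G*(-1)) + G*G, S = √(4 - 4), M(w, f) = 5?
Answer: 961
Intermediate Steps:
S = 0 (S = √0 = 0)
Z(r) = -24 (Z(r) = 6 - 5*(5 + 1) = 6 - 5*6 = 6 - 1*30 = 6 - 30 = -24)
U(X, G) = 7 - G - X - G² (U(X, G) = 7 - ((X - G*(-1)) + G*G) = 7 - ((X - (-1)*G) + G²) = 7 - ((X + G) + G²) = 7 - ((G + X) + G²) = 7 - (G + X + G²) = 7 + (-G - X - G²) = 7 - G - X - G²)
U(Z(-3), S)² = (7 - 1*0 - 1*(-24) - 1*0²)² = (7 + 0 + 24 - 1*0)² = (7 + 0 + 24 + 0)² = 31² = 961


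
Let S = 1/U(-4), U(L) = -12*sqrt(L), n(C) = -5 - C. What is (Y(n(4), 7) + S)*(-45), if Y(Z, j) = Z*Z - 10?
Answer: -3195 - 15*I/8 ≈ -3195.0 - 1.875*I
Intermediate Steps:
Y(Z, j) = -10 + Z**2 (Y(Z, j) = Z**2 - 10 = -10 + Z**2)
S = I/24 (S = 1/(-24*I) = I/24 ≈ 0.041667*I)
(Y(n(4), 7) + S)*(-45) = ((-10 + (-5 - 1*4)**2) + I/24)*(-45) = ((-10 + (-5 - 4)**2) + I/24)*(-45) = ((-10 + (-9)**2) + I/24)*(-45) = ((-10 + 81) + I/24)*(-45) = (71 + I/24)*(-45) = -3195 - 15*I/8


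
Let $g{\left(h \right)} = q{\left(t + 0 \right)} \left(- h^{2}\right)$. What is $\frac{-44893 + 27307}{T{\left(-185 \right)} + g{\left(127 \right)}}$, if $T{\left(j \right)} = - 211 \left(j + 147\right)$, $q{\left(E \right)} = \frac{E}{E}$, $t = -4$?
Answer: $\frac{17586}{8111} \approx 2.1682$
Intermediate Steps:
$q{\left(E \right)} = 1$
$T{\left(j \right)} = -31017 - 211 j$ ($T{\left(j \right)} = - 211 \left(147 + j\right) = -31017 - 211 j$)
$g{\left(h \right)} = - h^{2}$ ($g{\left(h \right)} = 1 \left(- h^{2}\right) = - h^{2}$)
$\frac{-44893 + 27307}{T{\left(-185 \right)} + g{\left(127 \right)}} = \frac{-44893 + 27307}{\left(-31017 - -39035\right) - 127^{2}} = - \frac{17586}{\left(-31017 + 39035\right) - 16129} = - \frac{17586}{8018 - 16129} = - \frac{17586}{-8111} = \left(-17586\right) \left(- \frac{1}{8111}\right) = \frac{17586}{8111}$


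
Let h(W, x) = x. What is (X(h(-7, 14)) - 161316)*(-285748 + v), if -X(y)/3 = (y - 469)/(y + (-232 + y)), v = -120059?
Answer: 261863509353/4 ≈ 6.5466e+10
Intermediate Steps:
X(y) = -3*(-469 + y)/(-232 + 2*y) (X(y) = -3*(y - 469)/(y + (-232 + y)) = -3*(-469 + y)/(-232 + 2*y))
(X(h(-7, 14)) - 161316)*(-285748 + v) = (3*(469 - 1*14)/(2*(-116 + 14)) - 161316)*(-285748 - 120059) = ((3/2)*(469 - 14)/(-102) - 161316)*(-405807) = ((3/2)*(-1/102)*455 - 161316)*(-405807) = (-455/68 - 161316)*(-405807) = -10969943/68*(-405807) = 261863509353/4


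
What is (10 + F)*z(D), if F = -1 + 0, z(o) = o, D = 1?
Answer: 9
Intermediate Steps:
F = -1
(10 + F)*z(D) = (10 - 1)*1 = 9*1 = 9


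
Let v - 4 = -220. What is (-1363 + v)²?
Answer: 2493241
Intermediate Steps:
v = -216 (v = 4 - 220 = -216)
(-1363 + v)² = (-1363 - 216)² = (-1579)² = 2493241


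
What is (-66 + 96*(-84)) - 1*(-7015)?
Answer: -1115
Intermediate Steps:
(-66 + 96*(-84)) - 1*(-7015) = (-66 - 8064) + 7015 = -8130 + 7015 = -1115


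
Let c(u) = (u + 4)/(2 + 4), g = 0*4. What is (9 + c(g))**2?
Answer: 841/9 ≈ 93.444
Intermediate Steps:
g = 0
c(u) = 2/3 + u/6 (c(u) = (4 + u)/6 = (4 + u)*(1/6) = 2/3 + u/6)
(9 + c(g))**2 = (9 + (2/3 + (1/6)*0))**2 = (9 + (2/3 + 0))**2 = (9 + 2/3)**2 = (29/3)**2 = 841/9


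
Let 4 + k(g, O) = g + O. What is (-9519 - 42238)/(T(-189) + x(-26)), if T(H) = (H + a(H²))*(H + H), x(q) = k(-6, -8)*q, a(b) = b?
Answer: 51757/13430628 ≈ 0.0038537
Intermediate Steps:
k(g, O) = -4 + O + g (k(g, O) = -4 + (g + O) = -4 + (O + g) = -4 + O + g)
x(q) = -18*q (x(q) = (-4 - 8 - 6)*q = -18*q)
T(H) = 2*H*(H + H²) (T(H) = (H + H²)*(H + H) = (H + H²)*(2*H) = 2*H*(H + H²))
(-9519 - 42238)/(T(-189) + x(-26)) = (-9519 - 42238)/(2*(-189)²*(1 - 189) - 18*(-26)) = -51757/(2*35721*(-188) + 468) = -51757/(-13431096 + 468) = -51757/(-13430628) = -51757*(-1/13430628) = 51757/13430628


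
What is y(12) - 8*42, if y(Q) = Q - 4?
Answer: -328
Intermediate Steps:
y(Q) = -4 + Q
y(12) - 8*42 = (-4 + 12) - 8*42 = 8 - 336 = -328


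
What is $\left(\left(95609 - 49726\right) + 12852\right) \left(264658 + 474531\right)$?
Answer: $43416265915$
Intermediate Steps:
$\left(\left(95609 - 49726\right) + 12852\right) \left(264658 + 474531\right) = \left(\left(95609 - 49726\right) + 12852\right) 739189 = \left(45883 + 12852\right) 739189 = 58735 \cdot 739189 = 43416265915$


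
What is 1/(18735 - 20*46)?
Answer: 1/17815 ≈ 5.6132e-5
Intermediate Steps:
1/(18735 - 20*46) = 1/(18735 - 920) = 1/17815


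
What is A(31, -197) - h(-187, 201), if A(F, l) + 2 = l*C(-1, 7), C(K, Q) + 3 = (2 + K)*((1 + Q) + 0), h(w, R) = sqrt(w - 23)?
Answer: -987 - I*sqrt(210) ≈ -987.0 - 14.491*I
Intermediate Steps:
h(w, R) = sqrt(-23 + w)
C(K, Q) = -3 + (1 + Q)*(2 + K) (C(K, Q) = -3 + (2 + K)*((1 + Q) + 0) = -3 + (2 + K)*(1 + Q) = -3 + (1 + Q)*(2 + K))
A(F, l) = -2 + 5*l (A(F, l) = -2 + l*(-1 - 1 + 2*7 - 1*7) = -2 + l*(-1 - 1 + 14 - 7) = -2 + l*5 = -2 + 5*l)
A(31, -197) - h(-187, 201) = (-2 + 5*(-197)) - sqrt(-23 - 187) = (-2 - 985) - sqrt(-210) = -987 - I*sqrt(210)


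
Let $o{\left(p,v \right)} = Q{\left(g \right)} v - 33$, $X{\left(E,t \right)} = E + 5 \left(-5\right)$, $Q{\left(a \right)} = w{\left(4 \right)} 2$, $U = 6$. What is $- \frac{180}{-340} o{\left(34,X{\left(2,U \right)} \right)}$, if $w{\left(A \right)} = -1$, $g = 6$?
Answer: $\frac{117}{17} \approx 6.8824$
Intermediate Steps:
$Q{\left(a \right)} = -2$ ($Q{\left(a \right)} = \left(-1\right) 2 = -2$)
$X{\left(E,t \right)} = -25 + E$ ($X{\left(E,t \right)} = E - 25 = -25 + E$)
$o{\left(p,v \right)} = -33 - 2 v$ ($o{\left(p,v \right)} = - 2 v - 33 = -33 - 2 v$)
$- \frac{180}{-340} o{\left(34,X{\left(2,U \right)} \right)} = - \frac{180}{-340} \left(-33 - 2 \left(-25 + 2\right)\right) = \left(-180\right) \left(- \frac{1}{340}\right) \left(-33 - -46\right) = \frac{9 \left(-33 + 46\right)}{17} = \frac{9}{17} \cdot 13 = \frac{117}{17}$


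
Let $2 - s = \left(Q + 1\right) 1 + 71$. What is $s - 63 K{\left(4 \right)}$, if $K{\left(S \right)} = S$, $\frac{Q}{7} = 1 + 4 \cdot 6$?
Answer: $-497$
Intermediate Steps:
$Q = 175$ ($Q = 7 \left(1 + 4 \cdot 6\right) = 7 \left(1 + 24\right) = 7 \cdot 25 = 175$)
$s = -245$ ($s = 2 - \left(\left(175 + 1\right) 1 + 71\right) = 2 - \left(176 \cdot 1 + 71\right) = 2 - \left(176 + 71\right) = 2 - 247 = -245$)
$s - 63 K{\left(4 \right)} = -245 - 252 = -497$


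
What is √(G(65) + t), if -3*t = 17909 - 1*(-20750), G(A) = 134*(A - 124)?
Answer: 7*I*√3819/3 ≈ 144.2*I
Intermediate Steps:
G(A) = -16616 + 134*A (G(A) = 134*(-124 + A) = -16616 + 134*A)
t = -38659/3 (t = -(17909 - 1*(-20750))/3 = -(17909 + 20750)/3 = -⅓*38659 = -38659/3 ≈ -12886.)
√(G(65) + t) = √((-16616 + 134*65) - 38659/3) = √((-16616 + 8710) - 38659/3) = √(-7906 - 38659/3) = √(-62377/3) = 7*I*√3819/3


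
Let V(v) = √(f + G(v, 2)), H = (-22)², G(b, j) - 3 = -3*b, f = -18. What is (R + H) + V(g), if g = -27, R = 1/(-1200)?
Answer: 580799/1200 + √66 ≈ 492.12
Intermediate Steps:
R = -1/1200 ≈ -0.00083333
G(b, j) = 3 - 3*b
H = 484
V(v) = √(-15 - 3*v) (V(v) = √(-18 + (3 - 3*v)) = √(-15 - 3*v))
(R + H) + V(g) = (-1/1200 + 484) + √(-15 - 3*(-27)) = 580799/1200 + √(-15 + 81) = 580799/1200 + √66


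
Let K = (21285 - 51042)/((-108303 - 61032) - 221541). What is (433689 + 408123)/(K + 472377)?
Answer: 109681369104/61546954003 ≈ 1.7821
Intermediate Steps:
K = 9919/130292 (K = -29757/(-169335 - 221541) = -29757/(-390876) = -29757*(-1/390876) = 9919/130292 ≈ 0.076129)
(433689 + 408123)/(K + 472377) = (433689 + 408123)/(9919/130292 + 472377) = 841812/(61546954003/130292) = 841812*(130292/61546954003) = 109681369104/61546954003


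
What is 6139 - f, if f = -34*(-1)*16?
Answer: 5595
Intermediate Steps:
f = 544 (f = 34*16 = 544)
6139 - f = 6139 - 1*544 = 6139 - 544 = 5595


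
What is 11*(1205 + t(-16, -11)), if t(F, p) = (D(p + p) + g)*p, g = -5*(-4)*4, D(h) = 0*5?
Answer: 3575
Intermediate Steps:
D(h) = 0
g = 80 (g = 20*4 = 80)
t(F, p) = 80*p (t(F, p) = (0 + 80)*p = 80*p)
11*(1205 + t(-16, -11)) = 11*(1205 + 80*(-11)) = 11*(1205 - 880) = 11*325 = 3575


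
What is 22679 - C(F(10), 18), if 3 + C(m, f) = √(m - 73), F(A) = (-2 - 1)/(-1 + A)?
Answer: 22682 - 2*I*√165/3 ≈ 22682.0 - 8.5635*I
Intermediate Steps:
F(A) = -3/(-1 + A)
C(m, f) = -3 + √(-73 + m) (C(m, f) = -3 + √(m - 73) = -3 + √(-73 + m))
22679 - C(F(10), 18) = 22679 - (-3 + √(-73 - 3/(-1 + 10))) = 22679 - (-3 + √(-73 - 3/9)) = 22679 - (-3 + √(-73 - 3*⅑)) = 22679 - (-3 + √(-73 - ⅓)) = 22679 - (-3 + √(-220/3)) = 22679 - (-3 + 2*I*√165/3) = 22679 + (3 - 2*I*√165/3) = 22682 - 2*I*√165/3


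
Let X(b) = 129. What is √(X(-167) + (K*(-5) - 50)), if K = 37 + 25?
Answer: I*√231 ≈ 15.199*I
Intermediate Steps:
K = 62
√(X(-167) + (K*(-5) - 50)) = √(129 + (62*(-5) - 50)) = √(129 + (-310 - 50)) = √(129 - 360) = √(-231) = I*√231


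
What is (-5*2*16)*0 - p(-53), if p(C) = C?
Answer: 53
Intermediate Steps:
(-5*2*16)*0 - p(-53) = (-5*2*16)*0 - 1*(-53) = -10*16*0 + 53 = -160*0 + 53 = 0 + 53 = 53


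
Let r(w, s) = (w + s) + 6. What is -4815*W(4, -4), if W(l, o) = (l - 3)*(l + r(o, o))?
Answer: -9630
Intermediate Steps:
r(w, s) = 6 + s + w (r(w, s) = (s + w) + 6 = 6 + s + w)
W(l, o) = (-3 + l)*(6 + l + 2*o) (W(l, o) = (l - 3)*(l + (6 + o + o)) = (-3 + l)*(l + (6 + 2*o)) = (-3 + l)*(6 + l + 2*o))
-4815*W(4, -4) = -4815*(-18 + 4² - 6*(-4) + 3*4 + 2*4*(-4)) = -4815*(-18 + 16 + 24 + 12 - 32) = -4815*2 = -9630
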